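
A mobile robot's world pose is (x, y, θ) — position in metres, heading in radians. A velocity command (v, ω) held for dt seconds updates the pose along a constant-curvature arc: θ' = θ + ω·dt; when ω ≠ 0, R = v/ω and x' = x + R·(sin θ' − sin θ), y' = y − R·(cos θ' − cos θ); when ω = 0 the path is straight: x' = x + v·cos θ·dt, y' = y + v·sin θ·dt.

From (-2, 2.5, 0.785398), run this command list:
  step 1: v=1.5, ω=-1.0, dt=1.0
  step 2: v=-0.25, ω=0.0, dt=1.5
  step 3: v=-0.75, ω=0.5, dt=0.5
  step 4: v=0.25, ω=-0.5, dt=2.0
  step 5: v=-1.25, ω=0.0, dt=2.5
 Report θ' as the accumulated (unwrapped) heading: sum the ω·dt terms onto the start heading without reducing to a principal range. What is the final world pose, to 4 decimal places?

step 1: θ'=-0.2146 (R=-1.5000) → pose (-0.6199, 2.9049, -0.2146)
step 2: θ'=-0.2146 (straight) → pose (-0.9863, 2.9848, -0.2146)
step 3: θ'=0.0354 (R=-1.5000) → pose (-1.3588, 3.0183, 0.0354)
step 4: θ'=-0.9646 (R=-0.5000) → pose (-0.9302, 2.8034, -0.9646)
step 5: θ'=-0.9646 (straight) → pose (-2.7107, 5.3716, -0.9646)

(-2.7107, 5.3716, -0.9646)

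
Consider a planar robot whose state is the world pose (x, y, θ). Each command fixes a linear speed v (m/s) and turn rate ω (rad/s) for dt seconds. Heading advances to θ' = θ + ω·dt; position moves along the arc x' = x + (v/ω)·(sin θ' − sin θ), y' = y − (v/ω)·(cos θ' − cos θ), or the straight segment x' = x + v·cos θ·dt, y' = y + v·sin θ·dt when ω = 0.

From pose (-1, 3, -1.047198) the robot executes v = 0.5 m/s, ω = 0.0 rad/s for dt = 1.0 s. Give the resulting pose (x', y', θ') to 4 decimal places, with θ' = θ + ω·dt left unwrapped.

θ' = -1.0472 + 0.0·1.0 = -1.0472
ω = 0 → straight: x' = -1 + 0.5·cos(-1.0472)·1.0 = -0.7500
y' = 3 + 0.5·sin(-1.0472)·1.0 = 2.5670

(-0.7500, 2.5670, -1.0472)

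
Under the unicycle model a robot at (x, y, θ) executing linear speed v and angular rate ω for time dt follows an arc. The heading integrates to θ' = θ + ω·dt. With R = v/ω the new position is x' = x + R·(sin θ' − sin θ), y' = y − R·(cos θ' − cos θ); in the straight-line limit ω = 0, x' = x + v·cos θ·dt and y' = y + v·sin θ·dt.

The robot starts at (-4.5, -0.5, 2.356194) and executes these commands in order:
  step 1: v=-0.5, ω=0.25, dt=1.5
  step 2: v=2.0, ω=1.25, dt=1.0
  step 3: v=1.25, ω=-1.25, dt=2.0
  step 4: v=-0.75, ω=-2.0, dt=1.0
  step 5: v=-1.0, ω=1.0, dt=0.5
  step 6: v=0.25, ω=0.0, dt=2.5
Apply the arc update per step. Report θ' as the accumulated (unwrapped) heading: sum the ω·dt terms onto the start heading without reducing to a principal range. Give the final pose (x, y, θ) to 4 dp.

step 1: θ'=2.7312 (R=-2.0000) → pose (-3.8837, -0.9197, 2.7312)
step 2: θ'=3.9812 (R=1.6000) → pose (-5.7131, -1.3184, 3.9812)
step 3: θ'=1.4812 (R=-1.0000) → pose (-7.4535, -0.5612, 1.4812)
step 4: θ'=-0.5188 (R=0.3750) → pose (-8.0129, -0.8533, -0.5188)
step 5: θ'=-0.0188 (R=-1.0000) → pose (-8.4899, -0.7219, -0.0188)
step 6: θ'=-0.0188 (straight) → pose (-7.8651, -0.7336, -0.0188)

(-7.8651, -0.7336, -0.0188)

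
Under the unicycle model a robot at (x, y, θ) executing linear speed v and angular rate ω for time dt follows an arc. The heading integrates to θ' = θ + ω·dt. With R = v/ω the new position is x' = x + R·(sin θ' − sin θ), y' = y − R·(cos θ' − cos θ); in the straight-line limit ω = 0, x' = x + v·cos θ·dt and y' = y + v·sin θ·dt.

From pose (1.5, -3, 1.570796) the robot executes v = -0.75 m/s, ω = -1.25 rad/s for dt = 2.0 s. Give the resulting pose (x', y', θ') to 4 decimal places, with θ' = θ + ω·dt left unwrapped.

θ' = 1.5708 + -1.25·2.0 = -0.9292
R = v/ω = -0.75/-1.25 = 0.6000
x' = 1.5 + 0.6000·(sin -0.9292 − sin 1.5708) = 0.4193
y' = -3 − 0.6000·(cos -0.9292 − cos 1.5708) = -3.3591

(0.4193, -3.3591, -0.9292)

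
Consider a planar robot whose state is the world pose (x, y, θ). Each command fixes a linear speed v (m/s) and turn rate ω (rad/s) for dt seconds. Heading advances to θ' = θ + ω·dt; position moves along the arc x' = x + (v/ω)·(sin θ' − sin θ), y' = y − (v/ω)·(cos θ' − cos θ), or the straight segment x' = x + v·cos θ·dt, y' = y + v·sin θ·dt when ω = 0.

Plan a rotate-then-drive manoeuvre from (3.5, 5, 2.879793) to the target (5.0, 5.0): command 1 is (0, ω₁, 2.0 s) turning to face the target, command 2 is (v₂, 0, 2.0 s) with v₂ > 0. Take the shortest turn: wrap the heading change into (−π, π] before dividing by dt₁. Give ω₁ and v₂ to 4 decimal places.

heading to target = atan2(5−5, 5−3.5) = 0.0000
Δθ = wrap(0.0000 − 2.8798) = -2.8798; ω₁ = Δθ/dt₁ = -1.4399
distance = √((5−3.5)² + (5−5)²) = 1.5000; v₂ = distance/dt₂ = 0.7500

ω₁ = -1.4399, v₂ = 0.7500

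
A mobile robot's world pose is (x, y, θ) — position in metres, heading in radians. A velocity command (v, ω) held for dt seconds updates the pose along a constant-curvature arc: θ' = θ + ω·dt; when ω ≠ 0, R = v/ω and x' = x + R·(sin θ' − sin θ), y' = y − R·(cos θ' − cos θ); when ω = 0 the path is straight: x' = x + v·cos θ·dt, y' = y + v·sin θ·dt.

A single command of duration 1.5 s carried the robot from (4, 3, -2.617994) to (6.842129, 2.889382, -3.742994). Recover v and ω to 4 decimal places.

Δθ = -3.742994 − -2.617994 = -1.125000
ω = Δθ/dt = -1.125000/1.5 = -0.7500
R = Δx/(sin θ' − sin θ) = 2.6667
v = R·ω = 2.6667·-0.7500 = -2.0000

v = -2.0000, ω = -0.7500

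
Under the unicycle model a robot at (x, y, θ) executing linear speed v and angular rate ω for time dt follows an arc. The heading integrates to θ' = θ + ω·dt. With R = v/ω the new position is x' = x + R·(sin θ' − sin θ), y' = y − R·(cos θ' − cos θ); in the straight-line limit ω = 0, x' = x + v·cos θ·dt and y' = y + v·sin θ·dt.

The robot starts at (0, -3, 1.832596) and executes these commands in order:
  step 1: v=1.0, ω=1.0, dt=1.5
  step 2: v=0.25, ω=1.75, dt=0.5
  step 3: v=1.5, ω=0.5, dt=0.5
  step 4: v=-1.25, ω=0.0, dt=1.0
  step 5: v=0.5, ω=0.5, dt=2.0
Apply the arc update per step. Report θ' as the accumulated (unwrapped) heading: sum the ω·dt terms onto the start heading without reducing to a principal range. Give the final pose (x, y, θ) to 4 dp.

step 1: θ'=3.3326 (R=1.0000) → pose (-1.1558, -2.2770, 3.3326)
step 2: θ'=4.2076 (R=0.1429) → pose (-1.2537, -2.3482, 4.2076)
step 3: θ'=4.4576 (R=3.0000) → pose (-1.5310, -3.0429, 4.4576)
step 4: θ'=4.4576 (straight) → pose (-1.2160, -1.8333, 4.4576)
step 5: θ'=5.4576 (R=1.0000) → pose (-0.9832, -2.7634, 5.4576)

(-0.9832, -2.7634, 5.4576)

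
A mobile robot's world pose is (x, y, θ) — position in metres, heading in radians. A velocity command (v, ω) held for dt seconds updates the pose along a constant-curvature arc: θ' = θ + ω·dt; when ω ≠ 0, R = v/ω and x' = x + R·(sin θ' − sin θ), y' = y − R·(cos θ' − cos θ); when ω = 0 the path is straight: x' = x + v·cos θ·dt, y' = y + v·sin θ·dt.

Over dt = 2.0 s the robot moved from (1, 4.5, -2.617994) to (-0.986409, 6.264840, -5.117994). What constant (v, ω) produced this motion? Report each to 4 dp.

v = 1.7500, ω = -1.2500

Δθ = -5.117994 − -2.617994 = -2.500000
ω = Δθ/dt = -2.500000/2.0 = -1.2500
R = Δx/(sin θ' − sin θ) = -1.4000
v = R·ω = -1.4000·-1.2500 = 1.7500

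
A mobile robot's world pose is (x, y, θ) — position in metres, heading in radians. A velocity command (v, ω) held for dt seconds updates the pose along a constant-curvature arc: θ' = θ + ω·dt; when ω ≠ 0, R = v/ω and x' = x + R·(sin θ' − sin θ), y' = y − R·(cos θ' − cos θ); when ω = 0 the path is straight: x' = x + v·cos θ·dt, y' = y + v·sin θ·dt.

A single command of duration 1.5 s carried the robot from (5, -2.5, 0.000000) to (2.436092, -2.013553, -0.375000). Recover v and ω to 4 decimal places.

v = -1.7500, ω = -0.2500

Δθ = -0.375000 − 0.000000 = -0.375000
ω = Δθ/dt = -0.375000/1.5 = -0.2500
R = Δx/(sin θ' − sin θ) = 7.0000
v = R·ω = 7.0000·-0.2500 = -1.7500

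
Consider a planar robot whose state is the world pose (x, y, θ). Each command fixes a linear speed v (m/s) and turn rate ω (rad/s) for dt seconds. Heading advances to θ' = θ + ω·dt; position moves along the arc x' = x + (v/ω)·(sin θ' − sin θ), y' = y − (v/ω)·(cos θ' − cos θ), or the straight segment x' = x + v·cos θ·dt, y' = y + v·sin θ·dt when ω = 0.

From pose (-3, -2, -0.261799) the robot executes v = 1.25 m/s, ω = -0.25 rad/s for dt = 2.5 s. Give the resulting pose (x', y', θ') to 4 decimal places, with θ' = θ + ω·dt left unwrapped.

θ' = -0.2618 + -0.25·2.5 = -0.8868
R = v/ω = 1.25/-0.25 = -5.0000
x' = -3 + -5.0000·(sin -0.8868 − sin -0.2618) = -0.4188
y' = -2 − -5.0000·(cos -0.8868 − cos -0.2618) = -3.6701

(-0.4188, -3.6701, -0.8868)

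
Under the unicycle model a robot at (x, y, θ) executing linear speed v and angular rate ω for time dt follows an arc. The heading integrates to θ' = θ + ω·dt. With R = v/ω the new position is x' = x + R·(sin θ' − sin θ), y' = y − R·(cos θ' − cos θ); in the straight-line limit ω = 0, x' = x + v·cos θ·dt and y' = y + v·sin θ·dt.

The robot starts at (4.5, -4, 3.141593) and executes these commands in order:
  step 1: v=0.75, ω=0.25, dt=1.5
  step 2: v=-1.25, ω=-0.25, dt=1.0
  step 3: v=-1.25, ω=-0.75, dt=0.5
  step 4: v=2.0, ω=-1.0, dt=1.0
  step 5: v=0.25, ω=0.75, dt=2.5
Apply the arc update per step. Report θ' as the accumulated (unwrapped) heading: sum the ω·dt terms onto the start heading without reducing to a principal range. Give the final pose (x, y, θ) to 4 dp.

step 1: θ'=3.5166 (R=3.0000) → pose (3.4012, -4.2085, 3.5166)
step 2: θ'=3.2666 (R=5.0000) → pose (4.6092, -3.9000, 3.2666)
step 3: θ'=2.8916 (R=1.6667) → pose (5.2293, -3.9388, 2.8916)
step 4: θ'=1.8916 (R=-2.0000) → pose (3.8261, -2.6317, 1.8916)
step 5: θ'=3.7666 (R=0.3333) → pose (3.3148, -2.4664, 3.7666)

(3.3148, -2.4664, 3.7666)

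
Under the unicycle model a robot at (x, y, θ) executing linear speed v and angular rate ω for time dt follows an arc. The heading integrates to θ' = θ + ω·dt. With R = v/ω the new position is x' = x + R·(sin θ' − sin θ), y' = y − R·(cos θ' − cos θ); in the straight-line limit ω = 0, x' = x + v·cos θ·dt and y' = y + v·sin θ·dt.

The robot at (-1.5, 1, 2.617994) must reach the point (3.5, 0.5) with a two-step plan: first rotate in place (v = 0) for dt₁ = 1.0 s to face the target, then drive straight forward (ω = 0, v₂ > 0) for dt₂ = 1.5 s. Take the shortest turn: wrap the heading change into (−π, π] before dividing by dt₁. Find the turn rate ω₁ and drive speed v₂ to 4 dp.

ω₁ = -2.7177, v₂ = 3.3500

heading to target = atan2(0.5−1, 3.5−-1.5) = -0.0997
Δθ = wrap(-0.0997 − 2.6180) = -2.7177; ω₁ = Δθ/dt₁ = -2.7177
distance = √((3.5−-1.5)² + (0.5−1)²) = 5.0249; v₂ = distance/dt₂ = 3.3500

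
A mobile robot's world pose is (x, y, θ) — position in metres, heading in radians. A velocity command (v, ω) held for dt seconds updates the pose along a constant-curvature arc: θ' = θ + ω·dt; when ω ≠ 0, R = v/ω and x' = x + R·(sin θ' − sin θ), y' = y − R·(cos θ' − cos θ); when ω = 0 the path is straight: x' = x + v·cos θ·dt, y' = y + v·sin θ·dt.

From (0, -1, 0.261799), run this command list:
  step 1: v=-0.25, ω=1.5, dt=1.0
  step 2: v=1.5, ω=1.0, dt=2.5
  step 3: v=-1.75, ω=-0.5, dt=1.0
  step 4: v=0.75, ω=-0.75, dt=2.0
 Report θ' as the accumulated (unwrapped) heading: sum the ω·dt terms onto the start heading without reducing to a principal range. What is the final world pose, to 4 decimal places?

(-3.1789, 0.6762, 2.2618)

step 1: θ'=1.7618 (R=-0.1667) → pose (-0.1205, -1.1926, 1.7618)
step 2: θ'=4.2618 (R=1.5000) → pose (-2.9435, -0.8241, 4.2618)
step 3: θ'=3.7618 (R=3.5000) → pose (-1.8271, 0.4998, 3.7618)
step 4: θ'=2.2618 (R=-1.0000) → pose (-3.1789, 0.6762, 2.2618)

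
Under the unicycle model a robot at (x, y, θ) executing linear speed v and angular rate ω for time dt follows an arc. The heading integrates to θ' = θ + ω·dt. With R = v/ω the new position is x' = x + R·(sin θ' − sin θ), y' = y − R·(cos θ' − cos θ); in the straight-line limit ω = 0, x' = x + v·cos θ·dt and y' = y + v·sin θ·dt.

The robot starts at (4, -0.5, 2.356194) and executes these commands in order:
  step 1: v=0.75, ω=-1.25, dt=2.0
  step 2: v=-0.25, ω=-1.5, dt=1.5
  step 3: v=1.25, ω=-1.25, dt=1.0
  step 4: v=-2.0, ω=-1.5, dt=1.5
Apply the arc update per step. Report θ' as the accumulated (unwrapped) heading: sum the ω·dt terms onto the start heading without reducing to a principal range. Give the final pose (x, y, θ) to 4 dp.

(3.1237, -1.7403, -5.8938)

step 1: θ'=-0.1438 (R=-0.6000) → pose (4.5103, 0.5181, -0.1438)
step 2: θ'=-2.3938 (R=0.1667) → pose (4.4208, 0.8052, -2.3938)
step 3: θ'=-3.6438 (R=-1.0000) → pose (3.2594, 0.6619, -3.6438)
step 4: θ'=-5.8938 (R=1.3333) → pose (3.1237, -1.7403, -5.8938)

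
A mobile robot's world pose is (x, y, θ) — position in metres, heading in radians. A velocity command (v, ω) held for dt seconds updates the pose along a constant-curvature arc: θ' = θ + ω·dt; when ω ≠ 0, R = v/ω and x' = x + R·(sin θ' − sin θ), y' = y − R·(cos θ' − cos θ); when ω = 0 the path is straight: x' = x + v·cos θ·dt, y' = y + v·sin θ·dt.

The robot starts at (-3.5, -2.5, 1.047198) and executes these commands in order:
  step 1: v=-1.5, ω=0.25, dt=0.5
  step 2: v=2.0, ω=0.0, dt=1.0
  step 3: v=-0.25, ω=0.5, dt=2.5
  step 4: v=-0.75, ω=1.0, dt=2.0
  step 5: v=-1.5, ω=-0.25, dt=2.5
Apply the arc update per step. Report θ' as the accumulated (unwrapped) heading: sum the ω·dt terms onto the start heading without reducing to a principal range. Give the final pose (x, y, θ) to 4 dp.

(0.3782, 1.4906, 3.7972)

step 1: θ'=1.1722 (R=-6.0000) → pose (-3.8335, -3.1712, 1.1722)
step 2: θ'=1.1722 (straight) → pose (-3.0572, -1.3280, 1.1722)
step 3: θ'=2.4222 (R=-0.5000) → pose (-2.9259, -1.8982, 2.4222)
step 4: θ'=4.4222 (R=-0.7500) → pose (-1.7131, -1.5486, 4.4222)
step 5: θ'=3.7972 (R=6.0000) → pose (0.3782, 1.4906, 3.7972)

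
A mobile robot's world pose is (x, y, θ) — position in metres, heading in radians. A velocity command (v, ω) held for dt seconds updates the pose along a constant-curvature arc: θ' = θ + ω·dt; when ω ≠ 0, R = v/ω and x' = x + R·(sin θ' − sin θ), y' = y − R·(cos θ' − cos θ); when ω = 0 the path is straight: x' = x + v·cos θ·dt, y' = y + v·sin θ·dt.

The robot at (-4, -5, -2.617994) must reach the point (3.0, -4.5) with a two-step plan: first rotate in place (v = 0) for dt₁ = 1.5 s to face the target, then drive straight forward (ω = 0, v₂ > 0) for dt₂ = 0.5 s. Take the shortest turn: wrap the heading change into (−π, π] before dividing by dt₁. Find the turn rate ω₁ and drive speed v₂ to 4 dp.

heading to target = atan2(-4.5−-5, 3−-4) = 0.0713
Δθ = wrap(0.0713 − -2.6180) = 2.6893; ω₁ = Δθ/dt₁ = 1.7929
distance = √((3−-4)² + (-4.5−-5)²) = 7.0178; v₂ = distance/dt₂ = 14.0357

ω₁ = 1.7929, v₂ = 14.0357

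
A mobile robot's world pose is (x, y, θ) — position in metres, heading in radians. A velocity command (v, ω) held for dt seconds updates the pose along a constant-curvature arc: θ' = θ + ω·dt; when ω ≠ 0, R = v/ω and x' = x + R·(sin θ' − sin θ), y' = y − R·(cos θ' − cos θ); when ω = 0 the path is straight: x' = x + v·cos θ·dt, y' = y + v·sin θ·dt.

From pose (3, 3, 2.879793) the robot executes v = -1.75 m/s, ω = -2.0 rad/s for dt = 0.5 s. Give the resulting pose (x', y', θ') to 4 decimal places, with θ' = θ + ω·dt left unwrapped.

(3.6071, 2.4209, 1.8798)

θ' = 2.8798 + -2.0·0.5 = 1.8798
R = v/ω = -1.75/-2.0 = 0.8750
x' = 3 + 0.8750·(sin 1.8798 − sin 2.8798) = 3.6071
y' = 3 − 0.8750·(cos 1.8798 − cos 2.8798) = 2.4209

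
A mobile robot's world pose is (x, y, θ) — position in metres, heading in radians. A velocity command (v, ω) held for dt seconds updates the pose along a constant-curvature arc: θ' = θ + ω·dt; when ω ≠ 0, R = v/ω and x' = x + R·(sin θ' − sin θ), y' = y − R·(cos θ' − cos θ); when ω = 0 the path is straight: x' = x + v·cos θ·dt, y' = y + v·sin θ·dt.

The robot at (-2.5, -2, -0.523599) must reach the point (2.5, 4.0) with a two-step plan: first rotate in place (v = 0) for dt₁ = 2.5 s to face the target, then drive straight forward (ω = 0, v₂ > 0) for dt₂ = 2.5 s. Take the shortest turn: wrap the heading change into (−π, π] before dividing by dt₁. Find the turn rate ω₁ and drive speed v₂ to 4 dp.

heading to target = atan2(4−-2, 2.5−-2.5) = 0.8761
Δθ = wrap(0.8761 − -0.5236) = 1.3997; ω₁ = Δθ/dt₁ = 0.5599
distance = √((2.5−-2.5)² + (4−-2)²) = 7.8102; v₂ = distance/dt₂ = 3.1241

ω₁ = 0.5599, v₂ = 3.1241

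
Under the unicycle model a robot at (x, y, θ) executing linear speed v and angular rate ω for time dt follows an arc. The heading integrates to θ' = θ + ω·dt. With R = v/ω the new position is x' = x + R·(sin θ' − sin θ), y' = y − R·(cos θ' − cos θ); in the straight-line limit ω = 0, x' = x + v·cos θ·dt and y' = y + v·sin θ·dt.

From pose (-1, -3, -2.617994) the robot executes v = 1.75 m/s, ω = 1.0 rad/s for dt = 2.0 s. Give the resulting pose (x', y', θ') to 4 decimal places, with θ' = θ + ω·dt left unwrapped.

(-1.1390, -5.9419, -0.6180)

θ' = -2.6180 + 1.0·2.0 = -0.6180
R = v/ω = 1.75/1.0 = 1.7500
x' = -1 + 1.7500·(sin -0.6180 − sin -2.6180) = -1.1390
y' = -3 − 1.7500·(cos -0.6180 − cos -2.6180) = -5.9419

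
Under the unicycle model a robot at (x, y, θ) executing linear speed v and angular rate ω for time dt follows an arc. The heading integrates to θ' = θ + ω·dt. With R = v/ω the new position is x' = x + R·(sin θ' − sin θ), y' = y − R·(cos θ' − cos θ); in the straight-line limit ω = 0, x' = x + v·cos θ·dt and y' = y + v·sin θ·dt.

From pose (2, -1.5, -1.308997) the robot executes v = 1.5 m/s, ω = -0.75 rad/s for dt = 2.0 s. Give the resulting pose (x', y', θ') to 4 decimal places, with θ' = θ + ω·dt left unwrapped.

θ' = -1.3090 + -0.75·2.0 = -2.8090
R = v/ω = 1.5/-0.75 = -2.0000
x' = 2 + -2.0000·(sin -2.8090 − sin -1.3090) = 0.7211
y' = -1.5 − -2.0000·(cos -2.8090 − cos -1.3090) = -3.9080

(0.7211, -3.9080, -2.8090)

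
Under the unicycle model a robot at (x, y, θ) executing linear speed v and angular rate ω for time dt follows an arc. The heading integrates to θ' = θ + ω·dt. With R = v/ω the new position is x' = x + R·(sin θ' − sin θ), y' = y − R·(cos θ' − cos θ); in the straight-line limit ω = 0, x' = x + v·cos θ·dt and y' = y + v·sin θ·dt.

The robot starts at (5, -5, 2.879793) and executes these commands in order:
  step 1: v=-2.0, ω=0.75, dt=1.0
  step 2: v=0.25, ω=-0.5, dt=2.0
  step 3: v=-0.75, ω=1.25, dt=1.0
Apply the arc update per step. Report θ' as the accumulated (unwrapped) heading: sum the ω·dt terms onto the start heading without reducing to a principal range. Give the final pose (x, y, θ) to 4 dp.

step 1: θ'=3.6298 (R=-2.6667) → pose (6.9410, -4.7793, 3.6298)
step 2: θ'=2.6298 (R=-0.5000) → pose (6.4616, -4.7737, 2.6298)
step 3: θ'=3.8798 (R=-0.6000) → pose (7.1592, -4.6944, 3.8798)

(7.1592, -4.6944, 3.8798)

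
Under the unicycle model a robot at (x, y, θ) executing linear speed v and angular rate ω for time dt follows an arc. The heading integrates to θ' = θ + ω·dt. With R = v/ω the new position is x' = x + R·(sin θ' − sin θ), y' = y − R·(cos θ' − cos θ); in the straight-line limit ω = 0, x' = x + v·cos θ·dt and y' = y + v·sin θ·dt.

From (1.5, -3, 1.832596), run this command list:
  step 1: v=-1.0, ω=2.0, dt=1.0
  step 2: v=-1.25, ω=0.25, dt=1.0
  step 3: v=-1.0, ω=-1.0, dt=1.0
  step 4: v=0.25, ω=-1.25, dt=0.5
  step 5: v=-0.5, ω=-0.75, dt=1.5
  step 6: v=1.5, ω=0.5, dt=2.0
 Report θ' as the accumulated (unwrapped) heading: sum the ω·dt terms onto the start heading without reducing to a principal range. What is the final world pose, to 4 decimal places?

step 1: θ'=3.8326 (R=-0.5000) → pose (2.3016, -3.2559, 3.8326)
step 2: θ'=4.0826 (R=-5.0000) → pose (3.1558, -2.3477, 4.0826)
step 3: θ'=3.0826 (R=1.0000) → pose (4.0229, -1.9385, 3.0826)
step 4: θ'=2.4576 (R=-0.2000) → pose (3.9083, -1.8938, 2.4576)
step 5: θ'=1.3326 (R=0.6667) → pose (4.1349, -2.5678, 1.3326)
step 6: θ'=2.3326 (R=3.0000) → pose (3.3904, 0.2107, 2.3326)

(3.3904, 0.2107, 2.3326)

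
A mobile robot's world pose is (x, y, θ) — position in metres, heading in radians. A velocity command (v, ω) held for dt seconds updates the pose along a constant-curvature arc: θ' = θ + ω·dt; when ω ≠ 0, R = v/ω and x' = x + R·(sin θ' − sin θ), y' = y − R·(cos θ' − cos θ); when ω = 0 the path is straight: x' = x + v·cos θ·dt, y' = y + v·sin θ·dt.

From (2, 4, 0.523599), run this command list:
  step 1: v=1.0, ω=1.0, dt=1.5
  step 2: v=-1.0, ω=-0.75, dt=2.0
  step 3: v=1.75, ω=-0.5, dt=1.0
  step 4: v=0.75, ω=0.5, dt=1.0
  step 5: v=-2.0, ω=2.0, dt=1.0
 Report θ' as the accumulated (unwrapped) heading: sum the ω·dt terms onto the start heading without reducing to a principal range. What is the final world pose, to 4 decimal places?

step 1: θ'=2.0236 (R=1.0000) → pose (2.3992, 5.3035, 2.0236)
step 2: θ'=0.5236 (R=1.3333) → pose (1.8669, 3.5655, 0.5236)
step 3: θ'=0.0236 (R=-3.5000) → pose (3.5343, 4.0334, 0.0236)
step 4: θ'=0.5236 (R=1.5000) → pose (4.2489, 4.2340, 0.5236)
step 5: θ'=2.5236 (R=-1.0000) → pose (4.1695, 2.5529, 2.5236)

(4.1695, 2.5529, 2.5236)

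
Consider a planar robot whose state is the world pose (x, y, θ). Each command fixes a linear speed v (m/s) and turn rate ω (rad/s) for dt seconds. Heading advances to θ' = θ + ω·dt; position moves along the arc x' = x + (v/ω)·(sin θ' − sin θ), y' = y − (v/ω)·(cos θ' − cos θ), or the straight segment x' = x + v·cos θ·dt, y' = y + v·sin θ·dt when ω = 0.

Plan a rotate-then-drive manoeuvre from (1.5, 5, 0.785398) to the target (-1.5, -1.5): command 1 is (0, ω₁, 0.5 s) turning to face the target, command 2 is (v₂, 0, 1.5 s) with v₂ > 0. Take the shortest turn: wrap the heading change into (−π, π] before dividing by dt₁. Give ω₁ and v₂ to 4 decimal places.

ω₁ = -5.5772, v₂ = 4.7726

heading to target = atan2(-1.5−5, -1.5−1.5) = -2.0032
Δθ = wrap(-2.0032 − 0.7854) = -2.7886; ω₁ = Δθ/dt₁ = -5.5772
distance = √((-1.5−1.5)² + (-1.5−5)²) = 7.1589; v₂ = distance/dt₂ = 4.7726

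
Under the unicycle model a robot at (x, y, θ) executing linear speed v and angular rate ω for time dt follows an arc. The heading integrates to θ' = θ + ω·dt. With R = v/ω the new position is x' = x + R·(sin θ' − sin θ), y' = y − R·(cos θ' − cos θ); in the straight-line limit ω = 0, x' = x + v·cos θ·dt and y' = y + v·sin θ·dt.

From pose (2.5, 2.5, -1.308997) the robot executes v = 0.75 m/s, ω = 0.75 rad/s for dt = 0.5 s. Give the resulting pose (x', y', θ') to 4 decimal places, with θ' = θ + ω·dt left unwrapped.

(2.6619, 2.1642, -0.9340)

θ' = -1.3090 + 0.75·0.5 = -0.9340
R = v/ω = 0.75/0.75 = 1.0000
x' = 2.5 + 1.0000·(sin -0.9340 − sin -1.3090) = 2.6619
y' = 2.5 − 1.0000·(cos -0.9340 − cos -1.3090) = 2.1642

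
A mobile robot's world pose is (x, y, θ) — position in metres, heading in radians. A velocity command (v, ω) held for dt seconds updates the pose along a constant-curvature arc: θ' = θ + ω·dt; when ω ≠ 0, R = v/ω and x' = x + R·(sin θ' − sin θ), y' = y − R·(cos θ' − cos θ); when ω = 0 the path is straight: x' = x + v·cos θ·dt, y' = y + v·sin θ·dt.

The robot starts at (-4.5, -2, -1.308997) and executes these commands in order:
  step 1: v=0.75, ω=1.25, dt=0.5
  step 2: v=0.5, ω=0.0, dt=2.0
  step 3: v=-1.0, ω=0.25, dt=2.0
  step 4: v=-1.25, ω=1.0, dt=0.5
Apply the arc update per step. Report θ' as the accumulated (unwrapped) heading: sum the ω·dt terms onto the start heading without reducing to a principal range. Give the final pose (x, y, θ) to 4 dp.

step 1: θ'=-0.6840 (R=0.6000) → pose (-4.2996, -2.3097, -0.6840)
step 2: θ'=-0.6840 (straight) → pose (-3.5245, -2.9416, -0.6840)
step 3: θ'=-0.1840 (R=-4.0000) → pose (-5.3203, -2.1094, -0.1840)
step 4: θ'=0.3160 (R=-1.2500) → pose (-5.9374, -2.1502, 0.3160)

(-5.9374, -2.1502, 0.3160)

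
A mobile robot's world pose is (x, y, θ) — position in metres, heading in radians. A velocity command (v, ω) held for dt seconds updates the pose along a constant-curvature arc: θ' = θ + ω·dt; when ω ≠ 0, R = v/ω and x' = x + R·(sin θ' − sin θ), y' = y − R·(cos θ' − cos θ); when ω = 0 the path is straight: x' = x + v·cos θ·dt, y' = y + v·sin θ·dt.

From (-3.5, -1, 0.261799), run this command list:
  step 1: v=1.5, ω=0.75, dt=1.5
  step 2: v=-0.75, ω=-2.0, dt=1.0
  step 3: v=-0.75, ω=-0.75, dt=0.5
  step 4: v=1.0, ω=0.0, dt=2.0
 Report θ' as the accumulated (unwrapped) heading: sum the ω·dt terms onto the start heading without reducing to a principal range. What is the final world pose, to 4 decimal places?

(-1.7950, -1.0746, -0.9882)

step 1: θ'=1.3868 (R=2.0000) → pose (-2.0514, 0.5659, 1.3868)
step 2: θ'=-0.6132 (R=0.3750) → pose (-2.6359, 0.3279, -0.6132)
step 3: θ'=-0.9882 (R=1.0000) → pose (-2.8954, 0.5955, -0.9882)
step 4: θ'=-0.9882 (straight) → pose (-1.7950, -1.0746, -0.9882)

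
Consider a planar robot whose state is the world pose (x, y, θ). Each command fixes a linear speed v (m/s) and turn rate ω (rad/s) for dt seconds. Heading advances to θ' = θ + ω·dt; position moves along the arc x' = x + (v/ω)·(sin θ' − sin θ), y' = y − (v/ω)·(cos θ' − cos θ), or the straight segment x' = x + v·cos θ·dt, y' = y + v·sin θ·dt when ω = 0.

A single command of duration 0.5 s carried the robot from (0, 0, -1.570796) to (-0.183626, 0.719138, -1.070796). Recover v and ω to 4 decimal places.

v = -1.5000, ω = 1.0000

Δθ = -1.070796 − -1.570796 = 0.500000
ω = Δθ/dt = 0.500000/0.5 = 1.0000
R = −Δy/(cos θ' − cos θ) = -1.5000
v = R·ω = -1.5000·1.0000 = -1.5000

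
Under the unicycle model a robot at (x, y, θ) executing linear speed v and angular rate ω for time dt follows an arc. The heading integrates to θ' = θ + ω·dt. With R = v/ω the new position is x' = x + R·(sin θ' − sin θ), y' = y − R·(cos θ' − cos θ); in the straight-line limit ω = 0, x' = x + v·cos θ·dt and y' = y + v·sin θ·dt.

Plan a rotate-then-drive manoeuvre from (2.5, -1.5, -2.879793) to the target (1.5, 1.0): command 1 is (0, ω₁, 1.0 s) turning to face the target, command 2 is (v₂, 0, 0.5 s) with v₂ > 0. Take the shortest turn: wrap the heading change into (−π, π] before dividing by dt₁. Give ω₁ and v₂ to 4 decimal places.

ω₁ = -1.4521, v₂ = 5.3852

heading to target = atan2(1−-1.5, 1.5−2.5) = 1.9513
Δθ = wrap(1.9513 − -2.8798) = -1.4521; ω₁ = Δθ/dt₁ = -1.4521
distance = √((1.5−2.5)² + (1−-1.5)²) = 2.6926; v₂ = distance/dt₂ = 5.3852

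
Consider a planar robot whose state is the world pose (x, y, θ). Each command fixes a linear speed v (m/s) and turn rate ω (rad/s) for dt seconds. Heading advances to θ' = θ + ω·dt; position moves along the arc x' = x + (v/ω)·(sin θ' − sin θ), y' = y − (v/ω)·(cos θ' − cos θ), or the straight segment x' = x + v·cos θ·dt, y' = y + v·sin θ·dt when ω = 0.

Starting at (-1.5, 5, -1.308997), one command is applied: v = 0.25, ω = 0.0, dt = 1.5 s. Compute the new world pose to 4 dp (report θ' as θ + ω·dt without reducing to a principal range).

θ' = -1.3090 + 0.0·1.5 = -1.3090
ω = 0 → straight: x' = -1.5 + 0.25·cos(-1.3090)·1.5 = -1.4029
y' = 5 + 0.25·sin(-1.3090)·1.5 = 4.6378

(-1.4029, 4.6378, -1.3090)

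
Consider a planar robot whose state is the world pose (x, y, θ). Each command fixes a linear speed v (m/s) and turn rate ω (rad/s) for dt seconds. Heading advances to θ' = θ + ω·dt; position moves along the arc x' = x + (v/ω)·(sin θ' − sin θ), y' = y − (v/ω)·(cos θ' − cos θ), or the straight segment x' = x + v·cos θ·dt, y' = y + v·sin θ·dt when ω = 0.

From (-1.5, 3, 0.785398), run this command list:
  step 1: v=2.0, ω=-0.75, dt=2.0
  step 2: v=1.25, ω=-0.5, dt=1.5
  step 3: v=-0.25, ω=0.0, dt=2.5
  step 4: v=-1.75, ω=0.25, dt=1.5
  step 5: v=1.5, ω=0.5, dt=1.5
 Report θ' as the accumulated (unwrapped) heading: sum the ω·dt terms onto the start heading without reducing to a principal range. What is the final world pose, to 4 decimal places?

step 1: θ'=-0.7146 (R=-2.6667) → pose (2.1331, 3.1287, -0.7146)
step 2: θ'=-1.4646 (R=-2.5000) → pose (2.9808, 1.5053, -1.4646)
step 3: θ'=-1.4646 (straight) → pose (2.9145, 2.1267, -1.4646)
step 4: θ'=-1.0896 (R=-7.0000) → pose (2.1590, 4.6246, -1.0896)
step 5: θ'=-0.3396 (R=3.0000) → pose (3.8190, 3.1845, -0.3396)

(3.8190, 3.1845, -0.3396)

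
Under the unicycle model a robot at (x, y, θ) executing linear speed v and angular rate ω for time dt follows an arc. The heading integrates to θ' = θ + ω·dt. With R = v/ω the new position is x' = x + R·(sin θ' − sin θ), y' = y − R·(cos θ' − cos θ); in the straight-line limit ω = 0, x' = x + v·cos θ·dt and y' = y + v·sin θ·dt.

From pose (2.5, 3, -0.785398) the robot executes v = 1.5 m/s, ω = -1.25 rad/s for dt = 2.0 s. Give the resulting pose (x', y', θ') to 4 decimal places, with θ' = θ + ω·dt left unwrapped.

(1.4795, 0.9639, -3.2854)

θ' = -0.7854 + -1.25·2.0 = -3.2854
R = v/ω = 1.5/-1.25 = -1.2000
x' = 2.5 + -1.2000·(sin -3.2854 − sin -0.7854) = 1.4795
y' = 3 − -1.2000·(cos -3.2854 − cos -0.7854) = 0.9639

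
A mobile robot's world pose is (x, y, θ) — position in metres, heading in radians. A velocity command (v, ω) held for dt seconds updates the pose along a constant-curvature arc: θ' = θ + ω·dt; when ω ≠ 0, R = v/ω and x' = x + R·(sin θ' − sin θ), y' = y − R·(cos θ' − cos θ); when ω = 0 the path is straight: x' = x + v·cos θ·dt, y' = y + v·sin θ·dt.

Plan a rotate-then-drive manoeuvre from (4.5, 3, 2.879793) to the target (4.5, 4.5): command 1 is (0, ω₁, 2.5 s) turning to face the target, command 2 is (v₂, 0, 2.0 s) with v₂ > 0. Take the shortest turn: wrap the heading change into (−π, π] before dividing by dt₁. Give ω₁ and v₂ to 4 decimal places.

ω₁ = -0.5236, v₂ = 0.7500

heading to target = atan2(4.5−3, 4.5−4.5) = 1.5708
Δθ = wrap(1.5708 − 2.8798) = -1.3090; ω₁ = Δθ/dt₁ = -0.5236
distance = √((4.5−4.5)² + (4.5−3)²) = 1.5000; v₂ = distance/dt₂ = 0.7500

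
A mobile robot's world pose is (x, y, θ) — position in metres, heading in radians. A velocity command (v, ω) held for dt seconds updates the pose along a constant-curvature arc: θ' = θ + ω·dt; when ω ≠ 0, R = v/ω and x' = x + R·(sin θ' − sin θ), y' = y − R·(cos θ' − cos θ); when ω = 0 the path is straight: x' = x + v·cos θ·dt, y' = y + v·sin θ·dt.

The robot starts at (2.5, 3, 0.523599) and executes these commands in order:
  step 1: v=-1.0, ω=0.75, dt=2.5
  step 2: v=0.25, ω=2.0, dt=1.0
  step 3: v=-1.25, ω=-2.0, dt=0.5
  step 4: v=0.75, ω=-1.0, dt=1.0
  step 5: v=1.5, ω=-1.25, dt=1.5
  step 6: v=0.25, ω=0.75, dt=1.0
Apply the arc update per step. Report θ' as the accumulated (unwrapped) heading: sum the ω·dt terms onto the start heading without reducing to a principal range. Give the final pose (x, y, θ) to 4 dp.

step 1: θ'=2.3986 (R=-1.3333) → pose (2.2647, 0.8634, 2.3986)
step 2: θ'=4.3986 (R=0.1250) → pose (2.0612, 0.8099, 4.3986)
step 3: θ'=3.3986 (R=0.6250) → pose (2.4968, 1.2215, 3.3986)
step 4: θ'=2.3986 (R=-0.7500) → pose (1.7988, 1.3945, 2.3986)
step 5: θ'=0.5236 (R=-1.2000) → pose (2.0106, 3.3175, 0.5236)
step 6: θ'=1.2736 (R=0.3333) → pose (2.1627, 3.5085, 1.2736)

(2.1627, 3.5085, 1.2736)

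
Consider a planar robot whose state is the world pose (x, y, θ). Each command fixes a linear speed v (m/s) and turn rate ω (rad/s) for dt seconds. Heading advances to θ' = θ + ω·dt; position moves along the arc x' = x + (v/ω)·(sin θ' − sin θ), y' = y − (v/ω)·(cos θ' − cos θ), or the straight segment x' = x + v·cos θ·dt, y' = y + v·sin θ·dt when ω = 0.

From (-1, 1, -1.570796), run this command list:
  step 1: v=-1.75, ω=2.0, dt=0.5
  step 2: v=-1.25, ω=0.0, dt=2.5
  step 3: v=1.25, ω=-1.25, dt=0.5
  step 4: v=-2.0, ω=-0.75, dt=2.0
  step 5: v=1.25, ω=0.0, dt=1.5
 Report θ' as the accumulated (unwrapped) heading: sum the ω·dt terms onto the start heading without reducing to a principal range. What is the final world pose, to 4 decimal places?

(-4.0018, 5.5239, -2.6958)

step 1: θ'=-0.5708 (R=-0.8750) → pose (-1.4022, 1.7363, -0.5708)
step 2: θ'=-0.5708 (straight) → pose (-4.0318, 3.4247, -0.5708)
step 3: θ'=-1.1958 (R=-1.0000) → pose (-3.6416, 2.9495, -1.1958)
step 4: θ'=-2.6958 (R=2.6667) → pose (-2.3101, 6.3323, -2.6958)
step 5: θ'=-2.6958 (straight) → pose (-4.0018, 5.5239, -2.6958)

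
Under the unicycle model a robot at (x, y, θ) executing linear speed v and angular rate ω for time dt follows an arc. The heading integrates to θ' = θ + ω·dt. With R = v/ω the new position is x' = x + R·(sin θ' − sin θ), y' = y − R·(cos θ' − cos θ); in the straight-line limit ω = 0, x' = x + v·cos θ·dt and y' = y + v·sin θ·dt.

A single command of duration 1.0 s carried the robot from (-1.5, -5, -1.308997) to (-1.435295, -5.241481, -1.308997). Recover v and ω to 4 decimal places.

Δθ = -1.308997 − -1.308997 = 0.000000
ω = Δθ/dt = 0.000000/1.0 = 0.0000
ω = 0 → v = (Δx·cos θ + Δy·sin θ)/dt = 0.2500

v = 0.2500, ω = 0.0000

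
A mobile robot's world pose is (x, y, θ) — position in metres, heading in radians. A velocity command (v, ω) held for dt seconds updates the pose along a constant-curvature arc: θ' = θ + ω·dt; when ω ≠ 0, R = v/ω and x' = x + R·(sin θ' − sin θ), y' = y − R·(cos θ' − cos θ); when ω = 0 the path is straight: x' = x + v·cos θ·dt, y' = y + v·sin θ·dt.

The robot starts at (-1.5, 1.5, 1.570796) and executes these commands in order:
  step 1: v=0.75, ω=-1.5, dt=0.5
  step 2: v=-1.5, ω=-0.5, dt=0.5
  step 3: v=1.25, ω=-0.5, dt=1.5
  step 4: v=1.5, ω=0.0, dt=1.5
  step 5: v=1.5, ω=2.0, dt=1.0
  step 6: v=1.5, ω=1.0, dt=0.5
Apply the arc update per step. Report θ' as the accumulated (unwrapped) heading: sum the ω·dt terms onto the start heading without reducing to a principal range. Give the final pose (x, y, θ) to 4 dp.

(2.5749, 2.8914, 2.3208)

step 1: θ'=0.8208 (R=-0.5000) → pose (-1.3658, 1.8408, 0.8208)
step 2: θ'=0.5708 (R=3.0000) → pose (-1.9400, 1.3613, 0.5708)
step 3: θ'=-0.1792 (R=-2.5000) → pose (-0.1436, 1.7176, -0.1792)
step 4: θ'=-0.1792 (straight) → pose (2.0703, 1.3166, -0.1792)
step 5: θ'=1.8208 (R=0.7500) → pose (2.9307, 2.2401, 1.8208)
step 6: θ'=2.3208 (R=1.5000) → pose (2.5749, 2.8914, 2.3208)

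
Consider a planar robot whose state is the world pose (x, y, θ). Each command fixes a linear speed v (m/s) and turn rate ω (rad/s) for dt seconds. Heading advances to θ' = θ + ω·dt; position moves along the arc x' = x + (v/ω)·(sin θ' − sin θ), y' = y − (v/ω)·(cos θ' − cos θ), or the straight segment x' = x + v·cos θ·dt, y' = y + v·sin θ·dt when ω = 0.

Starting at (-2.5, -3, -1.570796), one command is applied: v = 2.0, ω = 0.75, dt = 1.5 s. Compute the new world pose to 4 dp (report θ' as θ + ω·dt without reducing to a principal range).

(-0.9831, -5.4060, -0.4458)

θ' = -1.5708 + 0.75·1.5 = -0.4458
R = v/ω = 2.0/0.75 = 2.6667
x' = -2.5 + 2.6667·(sin -0.4458 − sin -1.5708) = -0.9831
y' = -3 − 2.6667·(cos -0.4458 − cos -1.5708) = -5.4060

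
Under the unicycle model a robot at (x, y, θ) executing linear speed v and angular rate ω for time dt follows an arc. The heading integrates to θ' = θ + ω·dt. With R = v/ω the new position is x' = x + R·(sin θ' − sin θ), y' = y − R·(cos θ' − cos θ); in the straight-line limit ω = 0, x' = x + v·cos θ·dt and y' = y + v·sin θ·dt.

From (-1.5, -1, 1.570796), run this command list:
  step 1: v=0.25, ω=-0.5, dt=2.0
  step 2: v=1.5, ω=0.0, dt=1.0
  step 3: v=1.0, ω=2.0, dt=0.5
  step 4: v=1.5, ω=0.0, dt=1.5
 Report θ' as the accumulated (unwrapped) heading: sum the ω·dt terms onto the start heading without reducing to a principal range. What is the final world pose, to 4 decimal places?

step 1: θ'=0.5708 (R=-0.5000) → pose (-1.2702, -0.5793, 0.5708)
step 2: θ'=0.5708 (straight) → pose (-0.0079, 0.2312, 0.5708)
step 3: θ'=1.5708 (R=0.5000) → pose (0.2219, 0.6519, 1.5708)
step 4: θ'=1.5708 (straight) → pose (0.2219, 2.9019, 1.5708)

(0.2219, 2.9019, 1.5708)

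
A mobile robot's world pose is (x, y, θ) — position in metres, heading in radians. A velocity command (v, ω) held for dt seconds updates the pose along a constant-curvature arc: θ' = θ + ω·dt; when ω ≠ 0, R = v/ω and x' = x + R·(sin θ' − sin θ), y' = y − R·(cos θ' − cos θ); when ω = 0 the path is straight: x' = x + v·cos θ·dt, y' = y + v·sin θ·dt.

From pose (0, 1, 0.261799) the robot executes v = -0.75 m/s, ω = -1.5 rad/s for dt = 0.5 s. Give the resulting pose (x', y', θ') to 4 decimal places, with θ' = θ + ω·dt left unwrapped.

θ' = 0.2618 + -1.5·0.5 = -0.4882
R = v/ω = -0.75/-1.5 = 0.5000
x' = 0 + 0.5000·(sin -0.4882 − sin 0.2618) = -0.3639
y' = 1 − 0.5000·(cos -0.4882 − cos 0.2618) = 1.0414

(-0.3639, 1.0414, -0.4882)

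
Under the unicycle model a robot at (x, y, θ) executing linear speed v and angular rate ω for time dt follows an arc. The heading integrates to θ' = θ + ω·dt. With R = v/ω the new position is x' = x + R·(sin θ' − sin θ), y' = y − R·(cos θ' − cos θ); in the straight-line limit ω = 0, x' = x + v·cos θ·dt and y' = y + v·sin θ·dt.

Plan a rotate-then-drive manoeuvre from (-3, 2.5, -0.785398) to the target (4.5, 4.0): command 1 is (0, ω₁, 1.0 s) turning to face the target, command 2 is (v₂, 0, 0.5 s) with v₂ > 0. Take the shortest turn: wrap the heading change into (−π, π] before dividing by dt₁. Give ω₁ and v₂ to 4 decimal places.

ω₁ = 0.9828, v₂ = 15.2971

heading to target = atan2(4−2.5, 4.5−-3) = 0.1974
Δθ = wrap(0.1974 − -0.7854) = 0.9828; ω₁ = Δθ/dt₁ = 0.9828
distance = √((4.5−-3)² + (4−2.5)²) = 7.6485; v₂ = distance/dt₂ = 15.2971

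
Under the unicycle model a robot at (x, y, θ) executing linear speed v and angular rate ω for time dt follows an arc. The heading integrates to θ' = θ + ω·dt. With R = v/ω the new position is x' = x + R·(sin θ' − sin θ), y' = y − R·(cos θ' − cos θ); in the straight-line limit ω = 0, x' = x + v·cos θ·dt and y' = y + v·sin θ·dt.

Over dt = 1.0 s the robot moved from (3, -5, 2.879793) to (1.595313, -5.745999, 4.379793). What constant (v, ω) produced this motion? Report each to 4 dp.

Δθ = 4.379793 − 2.879793 = 1.500000
ω = Δθ/dt = 1.500000/1.0 = 1.5000
R = Δx/(sin θ' − sin θ) = 1.1667
v = R·ω = 1.1667·1.5000 = 1.7500

v = 1.7500, ω = 1.5000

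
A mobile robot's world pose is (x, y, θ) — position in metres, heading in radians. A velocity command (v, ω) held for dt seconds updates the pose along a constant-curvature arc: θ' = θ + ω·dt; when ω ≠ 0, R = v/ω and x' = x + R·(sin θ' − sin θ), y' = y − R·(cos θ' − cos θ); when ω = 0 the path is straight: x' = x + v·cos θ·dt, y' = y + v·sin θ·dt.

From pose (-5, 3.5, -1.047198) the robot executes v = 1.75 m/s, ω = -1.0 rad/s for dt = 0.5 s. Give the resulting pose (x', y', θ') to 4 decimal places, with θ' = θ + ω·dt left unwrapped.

θ' = -1.0472 + -1.0·0.5 = -1.5472
R = v/ω = 1.75/-1.0 = -1.7500
x' = -5 + -1.7500·(sin -1.5472 − sin -1.0472) = -4.7660
y' = 3.5 − -1.7500·(cos -1.5472 − cos -1.0472) = 2.6663

(-4.7660, 2.6663, -1.5472)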